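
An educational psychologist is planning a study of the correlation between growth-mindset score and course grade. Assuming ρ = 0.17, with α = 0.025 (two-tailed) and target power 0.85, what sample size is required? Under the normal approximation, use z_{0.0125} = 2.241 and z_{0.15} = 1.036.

Fisher's z: C = ½·ln((1+r)/(1−r)) = ½·ln(1.4096) = 0.1717.
n = ((z_{α/2} + z_β)/C)² + 3.
(2.241 + 1.036) / 0.1717 = 3.277 / 0.1717 = 19.086.
n = 19.086² + 3 = 364.26 + 3 = 367.3.
Round up.

n = 368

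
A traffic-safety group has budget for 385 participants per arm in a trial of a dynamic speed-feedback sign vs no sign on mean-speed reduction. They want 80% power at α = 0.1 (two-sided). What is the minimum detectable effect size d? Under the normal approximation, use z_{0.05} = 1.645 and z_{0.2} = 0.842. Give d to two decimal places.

For two independent groups of n = 385 each: d_min = (z_{α/2} + z_β)·√(2/n).
z-sum = 1.645 + 0.842 = 2.487.
d_min = 2.487 × √(2/385) = 2.487 × 0.0721 = 0.179.

d_min ≈ 0.18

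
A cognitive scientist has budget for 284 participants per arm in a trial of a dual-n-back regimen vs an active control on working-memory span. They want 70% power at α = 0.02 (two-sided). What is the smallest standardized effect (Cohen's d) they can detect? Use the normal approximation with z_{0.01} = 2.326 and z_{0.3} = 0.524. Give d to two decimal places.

d_min ≈ 0.24

For two independent groups of n = 284 each: d_min = (z_{α/2} + z_β)·√(2/n).
z-sum = 2.326 + 0.524 = 2.850.
d_min = 2.850 × √(2/284) = 2.850 × 0.0839 = 0.239.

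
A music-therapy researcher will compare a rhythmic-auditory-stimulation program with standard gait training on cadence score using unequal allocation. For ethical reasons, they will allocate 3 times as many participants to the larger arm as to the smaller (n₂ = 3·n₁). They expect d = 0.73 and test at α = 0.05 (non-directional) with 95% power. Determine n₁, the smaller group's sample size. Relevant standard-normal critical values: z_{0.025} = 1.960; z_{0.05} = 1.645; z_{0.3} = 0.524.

n₁ = 33

With allocation ratio k = n₂/n₁ = 3, Var(x̄₁−x̄₂) = σ²(1/n₁ + 1/(k·n₁)) = σ²·(k+1)/(k·n₁).
So n₁ = (1 + 1/k)·((z_{α/2} + z_β)/d)² = 1.333 × (3.605/0.73)².
n₁ = 1.333 × 24.39 = 32.5.
Round up: n₁ = 33, giving n₂ = 3 × 33 = 99.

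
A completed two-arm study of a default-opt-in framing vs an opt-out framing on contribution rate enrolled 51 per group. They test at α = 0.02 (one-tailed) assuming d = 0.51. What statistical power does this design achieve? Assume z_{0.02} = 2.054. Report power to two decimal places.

power ≈ 0.70

For two equal groups, power = Φ(d·√(n/2) − z_{α}).
d·√(n/2) = 0.51 × √(51/2) = 0.51 × 5.050 = 2.575.
z_β = 2.575 − 2.054 = 0.521.
Power = Φ(0.521) = 0.699.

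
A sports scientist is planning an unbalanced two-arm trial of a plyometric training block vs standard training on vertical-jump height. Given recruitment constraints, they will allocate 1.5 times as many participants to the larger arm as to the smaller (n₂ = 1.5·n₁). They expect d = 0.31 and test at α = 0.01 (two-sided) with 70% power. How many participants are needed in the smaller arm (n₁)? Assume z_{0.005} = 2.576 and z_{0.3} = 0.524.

n₁ = 167

With allocation ratio k = n₂/n₁ = 1.5, Var(x̄₁−x̄₂) = σ²(1/n₁ + 1/(k·n₁)) = σ²·(k+1)/(k·n₁).
So n₁ = (1 + 1/k)·((z_{α/2} + z_β)/d)² = 1.667 × (3.100/0.31)².
n₁ = 1.667 × 100.00 = 166.7.
Round up: n₁ = 167, giving n₂ = ⌈1.5 × 167⌉ = ⌈250.5⌉ = 251.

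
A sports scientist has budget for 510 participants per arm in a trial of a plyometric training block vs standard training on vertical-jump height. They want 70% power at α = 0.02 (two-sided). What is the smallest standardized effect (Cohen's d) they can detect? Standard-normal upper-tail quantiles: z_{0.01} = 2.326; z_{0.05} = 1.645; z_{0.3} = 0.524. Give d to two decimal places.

For two independent groups of n = 510 each: d_min = (z_{α/2} + z_β)·√(2/n).
z-sum = 2.326 + 0.524 = 2.850.
d_min = 2.850 × √(2/510) = 2.850 × 0.0626 = 0.178.

d_min ≈ 0.18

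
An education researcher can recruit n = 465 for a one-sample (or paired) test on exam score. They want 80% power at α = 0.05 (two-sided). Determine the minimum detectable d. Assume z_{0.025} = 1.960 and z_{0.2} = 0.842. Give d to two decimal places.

For a single sample (or paired design) of n = 465: d_min = (z_{α/2} + z_β)/√n.
z-sum = 1.960 + 0.842 = 2.802.
d_min = 2.802 / √465 = 2.802 / 21.564 = 0.130.

d_min ≈ 0.13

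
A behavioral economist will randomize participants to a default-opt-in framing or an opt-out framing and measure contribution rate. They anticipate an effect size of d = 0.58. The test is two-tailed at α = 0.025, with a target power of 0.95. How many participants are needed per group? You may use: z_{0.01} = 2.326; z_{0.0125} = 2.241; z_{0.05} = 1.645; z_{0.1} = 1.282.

n = 90 per group

For two independent groups with equal n: n = 2·((z_{α/2} + z_β) / d)².
z_{α/2} + z_β = 2.241 + 1.645 = 3.886.
n = 2 × (3.886 / 0.58)² = 2 × 6.700² = 2 × 44.89 = 89.8.
Round up to the next whole participant.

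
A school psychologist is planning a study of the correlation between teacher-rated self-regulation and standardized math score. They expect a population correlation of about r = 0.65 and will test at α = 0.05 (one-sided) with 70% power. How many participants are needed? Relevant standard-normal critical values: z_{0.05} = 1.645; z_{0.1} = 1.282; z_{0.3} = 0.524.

Fisher's z: C = ½·ln((1+r)/(1−r)) = ½·ln(4.7143) = 0.7753.
n = ((z_{α} + z_β)/C)² + 3.
(1.645 + 0.524) / 0.7753 = 2.169 / 0.7753 = 2.798.
n = 2.798² + 3 = 7.83 + 3 = 10.8.
Round up.

n = 11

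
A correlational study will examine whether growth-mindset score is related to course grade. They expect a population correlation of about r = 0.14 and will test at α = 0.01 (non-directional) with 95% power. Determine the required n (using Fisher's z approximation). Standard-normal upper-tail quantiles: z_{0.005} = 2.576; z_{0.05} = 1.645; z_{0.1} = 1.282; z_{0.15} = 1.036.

n = 901

Fisher's z: C = ½·ln((1+r)/(1−r)) = ½·ln(1.3256) = 0.1409.
n = ((z_{α/2} + z_β)/C)² + 3.
(2.576 + 1.645) / 0.1409 = 4.221 / 0.1409 = 29.957.
n = 29.957² + 3 = 897.45 + 3 = 900.4.
Round up.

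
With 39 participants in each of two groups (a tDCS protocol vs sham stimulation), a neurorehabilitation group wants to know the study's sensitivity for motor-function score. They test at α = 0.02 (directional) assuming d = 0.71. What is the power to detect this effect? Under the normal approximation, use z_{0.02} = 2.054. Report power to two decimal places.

For two equal groups, power = Φ(d·√(n/2) − z_{α}).
d·√(n/2) = 0.71 × √(39/2) = 0.71 × 4.416 = 3.135.
z_β = 3.135 − 2.054 = 1.081.
Power = Φ(1.081) = 0.860.

power ≈ 0.86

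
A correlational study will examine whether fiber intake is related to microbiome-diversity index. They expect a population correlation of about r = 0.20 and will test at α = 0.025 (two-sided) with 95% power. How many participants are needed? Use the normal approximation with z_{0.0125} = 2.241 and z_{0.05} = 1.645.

Fisher's z: C = ½·ln((1+r)/(1−r)) = ½·ln(1.5000) = 0.2027.
n = ((z_{α/2} + z_β)/C)² + 3.
(2.241 + 1.645) / 0.2027 = 3.886 / 0.2027 = 19.171.
n = 19.171² + 3 = 367.53 + 3 = 370.5.
Round up.

n = 371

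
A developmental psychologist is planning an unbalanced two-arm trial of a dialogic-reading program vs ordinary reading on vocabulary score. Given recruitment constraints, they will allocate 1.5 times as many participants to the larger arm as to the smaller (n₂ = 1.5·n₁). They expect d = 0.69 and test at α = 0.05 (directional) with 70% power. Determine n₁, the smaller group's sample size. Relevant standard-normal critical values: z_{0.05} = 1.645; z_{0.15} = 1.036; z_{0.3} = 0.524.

With allocation ratio k = n₂/n₁ = 1.5, Var(x̄₁−x̄₂) = σ²(1/n₁ + 1/(k·n₁)) = σ²·(k+1)/(k·n₁).
So n₁ = (1 + 1/k)·((z_{α} + z_β)/d)² = 1.667 × (2.169/0.69)².
n₁ = 1.667 × 9.88 = 16.5.
Round up: n₁ = 17, giving n₂ = ⌈1.5 × 17⌉ = ⌈25.5⌉ = 26.

n₁ = 17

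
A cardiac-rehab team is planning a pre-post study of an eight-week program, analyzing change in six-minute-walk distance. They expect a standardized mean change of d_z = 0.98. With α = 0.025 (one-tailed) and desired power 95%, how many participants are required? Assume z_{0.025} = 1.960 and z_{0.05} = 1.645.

n = 14 pairs

For a paired (one-sample on differences) test: n = ((z_{α} + z_β) / d)².
z_{α} + z_β = 1.960 + 1.645 = 3.605.
n = (3.605 / 0.98)² = 3.679² = 13.53.
Round up.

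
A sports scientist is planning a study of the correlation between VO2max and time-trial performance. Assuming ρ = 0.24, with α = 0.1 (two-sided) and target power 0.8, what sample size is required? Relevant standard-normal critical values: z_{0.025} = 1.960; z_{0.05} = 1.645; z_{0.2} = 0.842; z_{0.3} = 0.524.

Fisher's z: C = ½·ln((1+r)/(1−r)) = ½·ln(1.6316) = 0.2448.
n = ((z_{α/2} + z_β)/C)² + 3.
(1.645 + 0.842) / 0.2448 = 2.487 / 0.2448 = 10.159.
n = 10.159² + 3 = 103.21 + 3 = 106.2.
Round up.

n = 107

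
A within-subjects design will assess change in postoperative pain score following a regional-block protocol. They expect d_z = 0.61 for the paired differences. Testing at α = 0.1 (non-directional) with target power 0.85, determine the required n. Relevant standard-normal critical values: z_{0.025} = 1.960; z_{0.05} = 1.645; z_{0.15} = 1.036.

n = 20 pairs

For a paired (one-sample on differences) test: n = ((z_{α/2} + z_β) / d)².
z_{α/2} + z_β = 1.645 + 1.036 = 2.681.
n = (2.681 / 0.61)² = 4.395² = 19.32.
Round up.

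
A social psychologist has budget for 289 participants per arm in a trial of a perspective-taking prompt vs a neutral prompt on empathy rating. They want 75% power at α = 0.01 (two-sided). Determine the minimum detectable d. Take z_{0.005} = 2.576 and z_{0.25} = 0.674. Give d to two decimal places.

For two independent groups of n = 289 each: d_min = (z_{α/2} + z_β)·√(2/n).
z-sum = 2.576 + 0.674 = 3.250.
d_min = 3.250 × √(2/289) = 3.250 × 0.0832 = 0.270.

d_min ≈ 0.27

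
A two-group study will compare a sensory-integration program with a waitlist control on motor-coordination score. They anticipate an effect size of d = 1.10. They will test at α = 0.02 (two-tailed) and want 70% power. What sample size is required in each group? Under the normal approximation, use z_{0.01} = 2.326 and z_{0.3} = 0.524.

For two independent groups with equal n: n = 2·((z_{α/2} + z_β) / d)².
z_{α/2} + z_β = 2.326 + 0.524 = 2.850.
n = 2 × (2.850 / 1.10)² = 2 × 2.591² = 2 × 6.71 = 13.4.
Round up to the next whole participant.

n = 14 per group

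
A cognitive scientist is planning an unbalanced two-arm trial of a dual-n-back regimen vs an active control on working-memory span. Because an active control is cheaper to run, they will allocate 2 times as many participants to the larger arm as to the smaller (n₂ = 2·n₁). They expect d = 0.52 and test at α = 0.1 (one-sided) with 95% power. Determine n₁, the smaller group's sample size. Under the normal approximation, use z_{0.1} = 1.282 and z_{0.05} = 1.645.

With allocation ratio k = n₂/n₁ = 2, Var(x̄₁−x̄₂) = σ²(1/n₁ + 1/(k·n₁)) = σ²·(k+1)/(k·n₁).
So n₁ = (1 + 1/k)·((z_{α} + z_β)/d)² = 1.500 × (2.927/0.52)².
n₁ = 1.500 × 31.68 = 47.5.
Round up: n₁ = 48, giving n₂ = 2 × 48 = 96.

n₁ = 48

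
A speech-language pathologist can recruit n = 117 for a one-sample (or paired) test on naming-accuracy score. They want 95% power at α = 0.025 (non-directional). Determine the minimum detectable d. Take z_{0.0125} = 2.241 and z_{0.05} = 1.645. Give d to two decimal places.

d_min ≈ 0.36

For a single sample (or paired design) of n = 117: d_min = (z_{α/2} + z_β)/√n.
z-sum = 2.241 + 1.645 = 3.886.
d_min = 3.886 / √117 = 3.886 / 10.817 = 0.359.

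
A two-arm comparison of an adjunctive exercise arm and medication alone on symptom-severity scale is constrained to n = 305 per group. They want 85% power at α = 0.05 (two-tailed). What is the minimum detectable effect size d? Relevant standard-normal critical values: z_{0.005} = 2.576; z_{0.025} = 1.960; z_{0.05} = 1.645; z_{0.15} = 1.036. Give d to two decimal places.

d_min ≈ 0.24

For two independent groups of n = 305 each: d_min = (z_{α/2} + z_β)·√(2/n).
z-sum = 1.960 + 1.036 = 2.996.
d_min = 2.996 × √(2/305) = 2.996 × 0.0810 = 0.243.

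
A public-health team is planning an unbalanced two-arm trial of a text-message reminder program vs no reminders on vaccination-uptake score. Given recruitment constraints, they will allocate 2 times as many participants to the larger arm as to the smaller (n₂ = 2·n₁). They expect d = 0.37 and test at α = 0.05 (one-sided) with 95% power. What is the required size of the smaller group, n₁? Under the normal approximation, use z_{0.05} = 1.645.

n₁ = 119

With allocation ratio k = n₂/n₁ = 2, Var(x̄₁−x̄₂) = σ²(1/n₁ + 1/(k·n₁)) = σ²·(k+1)/(k·n₁).
So n₁ = (1 + 1/k)·((z_{α} + z_β)/d)² = 1.500 × (3.290/0.37)².
n₁ = 1.500 × 79.07 = 118.6.
Round up: n₁ = 119, giving n₂ = 2 × 119 = 238.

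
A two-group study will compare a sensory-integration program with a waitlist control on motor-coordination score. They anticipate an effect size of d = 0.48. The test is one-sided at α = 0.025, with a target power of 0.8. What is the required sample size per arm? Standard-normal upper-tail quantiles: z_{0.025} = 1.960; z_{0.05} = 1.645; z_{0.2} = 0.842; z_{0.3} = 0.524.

For two independent groups with equal n: n = 2·((z_{α} + z_β) / d)².
z_{α} + z_β = 1.960 + 0.842 = 2.802.
n = 2 × (2.802 / 0.48)² = 2 × 5.838² = 2 × 34.08 = 68.2.
Round up to the next whole participant.

n = 69 per group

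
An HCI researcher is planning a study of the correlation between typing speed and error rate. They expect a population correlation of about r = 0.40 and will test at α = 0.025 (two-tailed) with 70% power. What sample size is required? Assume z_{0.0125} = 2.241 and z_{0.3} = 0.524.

Fisher's z: C = ½·ln((1+r)/(1−r)) = ½·ln(2.3333) = 0.4236.
n = ((z_{α/2} + z_β)/C)² + 3.
(2.241 + 0.524) / 0.4236 = 2.765 / 0.4236 = 6.527.
n = 6.527² + 3 = 42.61 + 3 = 45.6.
Round up.

n = 46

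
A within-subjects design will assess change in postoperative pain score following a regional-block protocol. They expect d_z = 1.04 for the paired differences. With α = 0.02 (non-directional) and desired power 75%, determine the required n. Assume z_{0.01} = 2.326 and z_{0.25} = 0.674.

n = 9 pairs

For a paired (one-sample on differences) test: n = ((z_{α/2} + z_β) / d)².
z_{α/2} + z_β = 2.326 + 0.674 = 3.000.
n = (3.000 / 1.04)² = 2.885² = 8.32.
Round up.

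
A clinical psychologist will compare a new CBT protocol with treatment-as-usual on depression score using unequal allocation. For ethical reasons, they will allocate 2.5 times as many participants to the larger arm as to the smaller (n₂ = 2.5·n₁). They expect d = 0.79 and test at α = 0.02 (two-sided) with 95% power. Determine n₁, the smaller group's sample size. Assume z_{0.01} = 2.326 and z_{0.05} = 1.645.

With allocation ratio k = n₂/n₁ = 2.5, Var(x̄₁−x̄₂) = σ²(1/n₁ + 1/(k·n₁)) = σ²·(k+1)/(k·n₁).
So n₁ = (1 + 1/k)·((z_{α/2} + z_β)/d)² = 1.400 × (3.971/0.79)².
n₁ = 1.400 × 25.27 = 35.4.
Round up: n₁ = 36, giving n₂ = 2.5 × 36 = 90.

n₁ = 36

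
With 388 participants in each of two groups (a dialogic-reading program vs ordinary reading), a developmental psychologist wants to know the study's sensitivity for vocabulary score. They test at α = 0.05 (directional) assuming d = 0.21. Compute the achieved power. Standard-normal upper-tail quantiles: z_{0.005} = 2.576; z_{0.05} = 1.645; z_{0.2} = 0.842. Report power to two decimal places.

For two equal groups, power = Φ(d·√(n/2) − z_{α}).
d·√(n/2) = 0.21 × √(388/2) = 0.21 × 13.928 = 2.925.
z_β = 2.925 − 1.645 = 1.280.
Power = Φ(1.280) = 0.900.

power ≈ 0.90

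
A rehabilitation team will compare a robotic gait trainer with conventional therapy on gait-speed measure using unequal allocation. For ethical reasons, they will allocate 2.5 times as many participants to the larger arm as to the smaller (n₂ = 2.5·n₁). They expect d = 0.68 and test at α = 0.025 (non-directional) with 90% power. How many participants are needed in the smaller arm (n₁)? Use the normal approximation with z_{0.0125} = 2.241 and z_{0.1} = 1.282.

n₁ = 38

With allocation ratio k = n₂/n₁ = 2.5, Var(x̄₁−x̄₂) = σ²(1/n₁ + 1/(k·n₁)) = σ²·(k+1)/(k·n₁).
So n₁ = (1 + 1/k)·((z_{α/2} + z_β)/d)² = 1.400 × (3.523/0.68)².
n₁ = 1.400 × 26.84 = 37.6.
Round up: n₁ = 38, giving n₂ = 2.5 × 38 = 95.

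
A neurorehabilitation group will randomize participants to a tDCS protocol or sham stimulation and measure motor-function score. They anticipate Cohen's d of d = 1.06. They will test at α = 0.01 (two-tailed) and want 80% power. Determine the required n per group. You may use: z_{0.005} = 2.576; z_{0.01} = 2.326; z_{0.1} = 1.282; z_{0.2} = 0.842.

n = 21 per group

For two independent groups with equal n: n = 2·((z_{α/2} + z_β) / d)².
z_{α/2} + z_β = 2.576 + 0.842 = 3.418.
n = 2 × (3.418 / 1.06)² = 2 × 3.225² = 2 × 10.40 = 20.8.
Round up to the next whole participant.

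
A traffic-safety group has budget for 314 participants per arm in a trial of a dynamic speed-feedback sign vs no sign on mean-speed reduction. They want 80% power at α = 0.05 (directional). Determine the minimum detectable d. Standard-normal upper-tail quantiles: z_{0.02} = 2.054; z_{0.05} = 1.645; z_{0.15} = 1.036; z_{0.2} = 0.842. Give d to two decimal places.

d_min ≈ 0.20

For two independent groups of n = 314 each: d_min = (z_{α} + z_β)·√(2/n).
z-sum = 1.645 + 0.842 = 2.487.
d_min = 2.487 × √(2/314) = 2.487 × 0.0798 = 0.198.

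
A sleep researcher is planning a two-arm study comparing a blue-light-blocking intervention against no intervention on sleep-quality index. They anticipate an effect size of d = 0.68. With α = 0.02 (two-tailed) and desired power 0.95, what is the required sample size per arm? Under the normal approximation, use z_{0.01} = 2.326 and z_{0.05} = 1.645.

n = 69 per group

For two independent groups with equal n: n = 2·((z_{α/2} + z_β) / d)².
z_{α/2} + z_β = 2.326 + 1.645 = 3.971.
n = 2 × (3.971 / 0.68)² = 2 × 5.840² = 2 × 34.10 = 68.2.
Round up to the next whole participant.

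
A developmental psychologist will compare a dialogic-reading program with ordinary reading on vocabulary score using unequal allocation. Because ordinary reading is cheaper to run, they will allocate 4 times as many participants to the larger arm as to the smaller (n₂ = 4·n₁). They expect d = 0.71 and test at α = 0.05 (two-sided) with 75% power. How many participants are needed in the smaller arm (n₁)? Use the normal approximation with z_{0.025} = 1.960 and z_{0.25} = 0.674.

With allocation ratio k = n₂/n₁ = 4, Var(x̄₁−x̄₂) = σ²(1/n₁ + 1/(k·n₁)) = σ²·(k+1)/(k·n₁).
So n₁ = (1 + 1/k)·((z_{α/2} + z_β)/d)² = 1.250 × (2.634/0.71)².
n₁ = 1.250 × 13.76 = 17.2.
Round up: n₁ = 18, giving n₂ = 4 × 18 = 72.

n₁ = 18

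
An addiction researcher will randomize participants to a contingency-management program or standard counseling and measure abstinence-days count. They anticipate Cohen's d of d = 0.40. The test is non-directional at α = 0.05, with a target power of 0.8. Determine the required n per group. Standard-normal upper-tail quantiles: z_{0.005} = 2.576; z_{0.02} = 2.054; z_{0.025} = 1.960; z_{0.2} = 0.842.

n = 99 per group

For two independent groups with equal n: n = 2·((z_{α/2} + z_β) / d)².
z_{α/2} + z_β = 1.960 + 0.842 = 2.802.
n = 2 × (2.802 / 0.40)² = 2 × 7.005² = 2 × 49.07 = 98.1.
Round up to the next whole participant.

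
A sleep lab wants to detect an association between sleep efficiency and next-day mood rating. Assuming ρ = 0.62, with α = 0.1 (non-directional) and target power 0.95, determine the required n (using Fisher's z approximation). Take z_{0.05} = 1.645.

Fisher's z: C = ½·ln((1+r)/(1−r)) = ½·ln(4.2632) = 0.7250.
n = ((z_{α/2} + z_β)/C)² + 3.
(1.645 + 1.645) / 0.7250 = 3.290 / 0.7250 = 4.538.
n = 4.538² + 3 = 20.59 + 3 = 23.6.
Round up.

n = 24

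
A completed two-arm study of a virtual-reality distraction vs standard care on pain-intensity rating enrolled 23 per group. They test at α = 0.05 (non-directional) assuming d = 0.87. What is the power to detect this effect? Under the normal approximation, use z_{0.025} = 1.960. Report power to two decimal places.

power ≈ 0.84

For two equal groups, power = Φ(d·√(n/2) − z_{α/2}).
d·√(n/2) = 0.87 × √(23/2) = 0.87 × 3.391 = 2.950.
z_β = 2.950 − 1.960 = 0.990.
Power = Φ(0.990) = 0.839.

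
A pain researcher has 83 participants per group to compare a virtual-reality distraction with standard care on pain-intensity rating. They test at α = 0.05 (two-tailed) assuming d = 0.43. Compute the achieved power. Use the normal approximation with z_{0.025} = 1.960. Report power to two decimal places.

For two equal groups, power = Φ(d·√(n/2) − z_{α/2}).
d·√(n/2) = 0.43 × √(83/2) = 0.43 × 6.442 = 2.770.
z_β = 2.770 − 1.960 = 0.810.
Power = Φ(0.810) = 0.791.

power ≈ 0.79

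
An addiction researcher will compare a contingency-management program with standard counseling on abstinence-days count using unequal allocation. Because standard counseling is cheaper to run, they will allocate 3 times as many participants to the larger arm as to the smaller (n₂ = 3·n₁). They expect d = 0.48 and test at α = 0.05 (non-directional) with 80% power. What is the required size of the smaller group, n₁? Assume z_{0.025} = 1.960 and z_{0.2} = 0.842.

n₁ = 46

With allocation ratio k = n₂/n₁ = 3, Var(x̄₁−x̄₂) = σ²(1/n₁ + 1/(k·n₁)) = σ²·(k+1)/(k·n₁).
So n₁ = (1 + 1/k)·((z_{α/2} + z_β)/d)² = 1.333 × (2.802/0.48)².
n₁ = 1.333 × 34.08 = 45.4.
Round up: n₁ = 46, giving n₂ = 3 × 46 = 138.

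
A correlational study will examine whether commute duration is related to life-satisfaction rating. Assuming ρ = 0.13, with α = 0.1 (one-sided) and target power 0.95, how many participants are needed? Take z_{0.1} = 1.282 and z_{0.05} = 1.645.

n = 505

Fisher's z: C = ½·ln((1+r)/(1−r)) = ½·ln(1.2989) = 0.1307.
n = ((z_{α} + z_β)/C)² + 3.
(1.282 + 1.645) / 0.1307 = 2.927 / 0.1307 = 22.395.
n = 22.395² + 3 = 501.53 + 3 = 504.5.
Round up.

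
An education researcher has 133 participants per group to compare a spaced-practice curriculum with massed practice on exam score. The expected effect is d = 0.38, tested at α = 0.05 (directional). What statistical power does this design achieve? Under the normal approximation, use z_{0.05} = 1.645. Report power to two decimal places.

power ≈ 0.93

For two equal groups, power = Φ(d·√(n/2) − z_{α}).
d·√(n/2) = 0.38 × √(133/2) = 0.38 × 8.155 = 3.099.
z_β = 3.099 − 1.645 = 1.454.
Power = Φ(1.454) = 0.927.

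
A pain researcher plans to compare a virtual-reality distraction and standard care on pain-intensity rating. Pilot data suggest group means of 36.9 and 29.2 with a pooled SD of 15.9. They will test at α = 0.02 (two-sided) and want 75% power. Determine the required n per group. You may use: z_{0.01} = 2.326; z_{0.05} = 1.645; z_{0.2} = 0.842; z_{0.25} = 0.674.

n = 77 per group

Cohen's d = |M₁ − M₂| / SD_pooled = |36.9 − 29.2| / 15.9 = 7.7 / 15.9 = 0.484.
For two independent groups with equal n: n = 2·((z_{α/2} + z_β) / d)².
z_{α/2} + z_β = 2.326 + 0.674 = 3.000.
n = 2 × (3.000 / 0.484)² = 2 × 6.198² = 2 × 38.42 = 76.8.
Round up to the next whole participant.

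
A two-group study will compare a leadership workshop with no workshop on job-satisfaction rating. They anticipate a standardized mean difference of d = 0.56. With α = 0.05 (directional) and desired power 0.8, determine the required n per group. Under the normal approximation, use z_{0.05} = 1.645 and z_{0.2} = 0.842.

n = 40 per group

For two independent groups with equal n: n = 2·((z_{α} + z_β) / d)².
z_{α} + z_β = 1.645 + 0.842 = 2.487.
n = 2 × (2.487 / 0.56)² = 2 × 4.441² = 2 × 19.72 = 39.4.
Round up to the next whole participant.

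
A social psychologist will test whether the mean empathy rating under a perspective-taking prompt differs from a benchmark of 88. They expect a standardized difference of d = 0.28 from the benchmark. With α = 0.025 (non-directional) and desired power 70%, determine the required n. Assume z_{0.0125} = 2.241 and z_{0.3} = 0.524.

n = 98

For a one-sample test: n = ((z_{α/2} + z_β) / d)².
z_{α/2} + z_β = 2.241 + 0.524 = 2.765.
n = (2.765 / 0.28)² = 9.875² = 97.52.
Round up.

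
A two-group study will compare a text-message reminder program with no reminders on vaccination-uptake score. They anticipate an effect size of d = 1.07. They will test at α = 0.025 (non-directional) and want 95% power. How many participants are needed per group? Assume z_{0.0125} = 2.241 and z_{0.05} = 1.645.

For two independent groups with equal n: n = 2·((z_{α/2} + z_β) / d)².
z_{α/2} + z_β = 2.241 + 1.645 = 3.886.
n = 2 × (3.886 / 1.07)² = 2 × 3.632² = 2 × 13.19 = 26.4.
Round up to the next whole participant.

n = 27 per group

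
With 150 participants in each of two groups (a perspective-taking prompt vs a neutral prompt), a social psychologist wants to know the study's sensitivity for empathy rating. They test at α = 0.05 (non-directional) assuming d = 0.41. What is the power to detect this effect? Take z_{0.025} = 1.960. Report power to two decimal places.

For two equal groups, power = Φ(d·√(n/2) − z_{α/2}).
d·√(n/2) = 0.41 × √(150/2) = 0.41 × 8.660 = 3.551.
z_β = 3.551 − 1.960 = 1.591.
Power = Φ(1.591) = 0.944.

power ≈ 0.94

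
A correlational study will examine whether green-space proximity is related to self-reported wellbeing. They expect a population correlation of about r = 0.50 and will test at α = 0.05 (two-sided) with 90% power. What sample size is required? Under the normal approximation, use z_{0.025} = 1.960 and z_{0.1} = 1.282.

Fisher's z: C = ½·ln((1+r)/(1−r)) = ½·ln(3.0000) = 0.5493.
n = ((z_{α/2} + z_β)/C)² + 3.
(1.960 + 1.282) / 0.5493 = 3.242 / 0.5493 = 5.902.
n = 5.902² + 3 = 34.83 + 3 = 37.8.
Round up.

n = 38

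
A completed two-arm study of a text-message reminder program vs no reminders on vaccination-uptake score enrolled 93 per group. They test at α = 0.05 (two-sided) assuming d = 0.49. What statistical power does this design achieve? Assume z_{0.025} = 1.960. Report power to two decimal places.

For two equal groups, power = Φ(d·√(n/2) − z_{α/2}).
d·√(n/2) = 0.49 × √(93/2) = 0.49 × 6.819 = 3.341.
z_β = 3.341 − 1.960 = 1.381.
Power = Φ(1.381) = 0.916.

power ≈ 0.92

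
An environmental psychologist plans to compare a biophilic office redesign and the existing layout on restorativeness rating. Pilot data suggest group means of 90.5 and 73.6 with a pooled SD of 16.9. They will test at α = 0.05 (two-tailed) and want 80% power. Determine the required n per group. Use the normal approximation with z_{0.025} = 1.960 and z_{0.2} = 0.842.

Cohen's d = |M₁ − M₂| / SD_pooled = |90.5 − 73.6| / 16.9 = 16.9 / 16.9 = 1.000.
For two independent groups with equal n: n = 2·((z_{α/2} + z_β) / d)².
z_{α/2} + z_β = 1.960 + 0.842 = 2.802.
n = 2 × (2.802 / 1.000)² = 2 × 2.802² = 2 × 7.85 = 15.7.
Round up to the next whole participant.

n = 16 per group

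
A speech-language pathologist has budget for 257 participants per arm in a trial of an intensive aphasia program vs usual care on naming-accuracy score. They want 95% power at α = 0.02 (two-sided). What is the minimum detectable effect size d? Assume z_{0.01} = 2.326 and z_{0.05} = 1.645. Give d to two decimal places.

For two independent groups of n = 257 each: d_min = (z_{α/2} + z_β)·√(2/n).
z-sum = 2.326 + 1.645 = 3.971.
d_min = 3.971 × √(2/257) = 3.971 × 0.0882 = 0.350.

d_min ≈ 0.35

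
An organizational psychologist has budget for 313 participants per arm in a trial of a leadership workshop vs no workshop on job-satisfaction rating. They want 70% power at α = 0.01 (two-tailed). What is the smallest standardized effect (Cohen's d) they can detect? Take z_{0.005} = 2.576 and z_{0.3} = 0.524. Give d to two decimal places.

d_min ≈ 0.25

For two independent groups of n = 313 each: d_min = (z_{α/2} + z_β)·√(2/n).
z-sum = 2.576 + 0.524 = 3.100.
d_min = 3.100 × √(2/313) = 3.100 × 0.0799 = 0.248.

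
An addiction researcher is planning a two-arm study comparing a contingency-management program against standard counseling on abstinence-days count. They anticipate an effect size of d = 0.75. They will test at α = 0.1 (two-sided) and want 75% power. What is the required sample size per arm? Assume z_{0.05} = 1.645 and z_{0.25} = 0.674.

For two independent groups with equal n: n = 2·((z_{α/2} + z_β) / d)².
z_{α/2} + z_β = 1.645 + 0.674 = 2.319.
n = 2 × (2.319 / 0.75)² = 2 × 3.092² = 2 × 9.56 = 19.1.
Round up to the next whole participant.

n = 20 per group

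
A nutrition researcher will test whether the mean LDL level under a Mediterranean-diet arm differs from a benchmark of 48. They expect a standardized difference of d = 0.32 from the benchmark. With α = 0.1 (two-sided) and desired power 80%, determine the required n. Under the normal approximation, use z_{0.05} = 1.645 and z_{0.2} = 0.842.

For a one-sample test: n = ((z_{α/2} + z_β) / d)².
z_{α/2} + z_β = 1.645 + 0.842 = 2.487.
n = (2.487 / 0.32)² = 7.772² = 60.40.
Round up.

n = 61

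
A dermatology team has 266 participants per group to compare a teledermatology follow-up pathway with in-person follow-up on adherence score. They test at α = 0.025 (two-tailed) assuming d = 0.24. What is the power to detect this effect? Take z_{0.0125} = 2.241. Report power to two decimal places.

For two equal groups, power = Φ(d·√(n/2) − z_{α/2}).
d·√(n/2) = 0.24 × √(266/2) = 0.24 × 11.533 = 2.768.
z_β = 2.768 − 2.241 = 0.527.
Power = Φ(0.527) = 0.701.

power ≈ 0.70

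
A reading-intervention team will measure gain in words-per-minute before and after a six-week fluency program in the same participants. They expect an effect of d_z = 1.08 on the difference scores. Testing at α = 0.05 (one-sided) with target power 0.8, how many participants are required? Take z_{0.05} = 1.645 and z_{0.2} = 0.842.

For a paired (one-sample on differences) test: n = ((z_{α} + z_β) / d)².
z_{α} + z_β = 1.645 + 0.842 = 2.487.
n = (2.487 / 1.08)² = 2.303² = 5.30.
Round up.

n = 6 pairs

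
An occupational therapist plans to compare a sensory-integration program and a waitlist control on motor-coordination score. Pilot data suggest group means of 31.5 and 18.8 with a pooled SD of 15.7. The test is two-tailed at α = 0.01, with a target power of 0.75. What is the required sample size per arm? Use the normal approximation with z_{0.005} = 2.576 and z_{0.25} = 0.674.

n = 33 per group

Cohen's d = |M₁ − M₂| / SD_pooled = |31.5 − 18.8| / 15.7 = 12.7 / 15.7 = 0.809.
For two independent groups with equal n: n = 2·((z_{α/2} + z_β) / d)².
z_{α/2} + z_β = 2.576 + 0.674 = 3.250.
n = 2 × (3.250 / 0.809)² = 2 × 4.017² = 2 × 16.14 = 32.3.
Round up to the next whole participant.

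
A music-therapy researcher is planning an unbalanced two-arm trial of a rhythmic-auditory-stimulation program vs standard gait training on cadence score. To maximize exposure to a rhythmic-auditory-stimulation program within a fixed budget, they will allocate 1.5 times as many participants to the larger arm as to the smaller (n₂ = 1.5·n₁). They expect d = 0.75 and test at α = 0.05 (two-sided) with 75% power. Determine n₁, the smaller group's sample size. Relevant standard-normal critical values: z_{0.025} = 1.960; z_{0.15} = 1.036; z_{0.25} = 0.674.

With allocation ratio k = n₂/n₁ = 1.5, Var(x̄₁−x̄₂) = σ²(1/n₁ + 1/(k·n₁)) = σ²·(k+1)/(k·n₁).
So n₁ = (1 + 1/k)·((z_{α/2} + z_β)/d)² = 1.667 × (2.634/0.75)².
n₁ = 1.667 × 12.33 = 20.6.
Round up: n₁ = 21, giving n₂ = ⌈1.5 × 21⌉ = ⌈31.5⌉ = 32.

n₁ = 21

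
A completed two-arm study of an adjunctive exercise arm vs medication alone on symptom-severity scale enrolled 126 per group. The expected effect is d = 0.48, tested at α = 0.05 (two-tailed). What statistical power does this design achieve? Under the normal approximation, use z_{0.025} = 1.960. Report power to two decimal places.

For two equal groups, power = Φ(d·√(n/2) − z_{α/2}).
d·√(n/2) = 0.48 × √(126/2) = 0.48 × 7.937 = 3.810.
z_β = 3.810 − 1.960 = 1.850.
Power = Φ(1.850) = 0.968.

power ≈ 0.97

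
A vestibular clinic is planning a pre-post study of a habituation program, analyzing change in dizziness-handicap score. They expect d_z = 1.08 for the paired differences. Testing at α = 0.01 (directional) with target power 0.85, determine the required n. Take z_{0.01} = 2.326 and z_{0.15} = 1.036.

For a paired (one-sample on differences) test: n = ((z_{α} + z_β) / d)².
z_{α} + z_β = 2.326 + 1.036 = 3.362.
n = (3.362 / 1.08)² = 3.113² = 9.69.
Round up.

n = 10 pairs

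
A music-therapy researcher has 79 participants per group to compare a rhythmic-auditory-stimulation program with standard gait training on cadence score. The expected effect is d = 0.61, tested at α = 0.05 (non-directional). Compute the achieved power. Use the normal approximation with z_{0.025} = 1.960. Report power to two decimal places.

For two equal groups, power = Φ(d·√(n/2) − z_{α/2}).
d·√(n/2) = 0.61 × √(79/2) = 0.61 × 6.285 = 3.834.
z_β = 3.834 − 1.960 = 1.874.
Power = Φ(1.874) = 0.970.

power ≈ 0.97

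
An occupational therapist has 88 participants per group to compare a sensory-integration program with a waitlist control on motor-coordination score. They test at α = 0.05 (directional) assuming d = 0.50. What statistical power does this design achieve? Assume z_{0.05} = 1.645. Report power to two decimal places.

For two equal groups, power = Φ(d·√(n/2) − z_{α}).
d·√(n/2) = 0.50 × √(88/2) = 0.50 × 6.633 = 3.317.
z_β = 3.317 − 1.645 = 1.672.
Power = Φ(1.672) = 0.953.

power ≈ 0.95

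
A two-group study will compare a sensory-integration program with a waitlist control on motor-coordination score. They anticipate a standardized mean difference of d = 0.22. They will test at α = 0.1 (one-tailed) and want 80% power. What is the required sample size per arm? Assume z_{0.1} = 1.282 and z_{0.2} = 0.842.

n = 187 per group

For two independent groups with equal n: n = 2·((z_{α} + z_β) / d)².
z_{α} + z_β = 1.282 + 0.842 = 2.124.
n = 2 × (2.124 / 0.22)² = 2 × 9.655² = 2 × 93.21 = 186.4.
Round up to the next whole participant.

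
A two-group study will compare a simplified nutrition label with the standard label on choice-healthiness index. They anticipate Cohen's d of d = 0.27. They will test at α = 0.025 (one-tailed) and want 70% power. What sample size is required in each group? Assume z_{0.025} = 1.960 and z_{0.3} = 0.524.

n = 170 per group

For two independent groups with equal n: n = 2·((z_{α} + z_β) / d)².
z_{α} + z_β = 1.960 + 0.524 = 2.484.
n = 2 × (2.484 / 0.27)² = 2 × 9.200² = 2 × 84.64 = 169.3.
Round up to the next whole participant.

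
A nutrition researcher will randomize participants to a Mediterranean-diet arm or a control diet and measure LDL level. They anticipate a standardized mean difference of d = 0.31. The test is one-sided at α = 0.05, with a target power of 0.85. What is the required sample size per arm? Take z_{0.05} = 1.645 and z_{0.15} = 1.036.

For two independent groups with equal n: n = 2·((z_{α} + z_β) / d)².
z_{α} + z_β = 1.645 + 1.036 = 2.681.
n = 2 × (2.681 / 0.31)² = 2 × 8.648² = 2 × 74.79 = 149.6.
Round up to the next whole participant.

n = 150 per group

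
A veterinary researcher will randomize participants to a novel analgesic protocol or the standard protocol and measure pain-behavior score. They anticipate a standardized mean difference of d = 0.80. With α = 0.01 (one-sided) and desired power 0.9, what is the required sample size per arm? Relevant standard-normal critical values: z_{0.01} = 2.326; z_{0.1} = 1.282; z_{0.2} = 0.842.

n = 41 per group

For two independent groups with equal n: n = 2·((z_{α} + z_β) / d)².
z_{α} + z_β = 2.326 + 1.282 = 3.608.
n = 2 × (3.608 / 0.80)² = 2 × 4.510² = 2 × 20.34 = 40.7.
Round up to the next whole participant.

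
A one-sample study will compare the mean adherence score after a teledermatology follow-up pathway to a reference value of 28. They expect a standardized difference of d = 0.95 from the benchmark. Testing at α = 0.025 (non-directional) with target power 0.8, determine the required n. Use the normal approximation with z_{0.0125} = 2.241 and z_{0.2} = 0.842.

For a one-sample test: n = ((z_{α/2} + z_β) / d)².
z_{α/2} + z_β = 2.241 + 0.842 = 3.083.
n = (3.083 / 0.95)² = 3.245² = 10.53.
Round up.

n = 11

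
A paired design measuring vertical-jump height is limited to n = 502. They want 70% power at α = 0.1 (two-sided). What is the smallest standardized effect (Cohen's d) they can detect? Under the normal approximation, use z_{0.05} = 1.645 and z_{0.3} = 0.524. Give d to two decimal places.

For a single sample (or paired design) of n = 502: d_min = (z_{α/2} + z_β)/√n.
z-sum = 1.645 + 0.524 = 2.169.
d_min = 2.169 / √502 = 2.169 / 22.405 = 0.097.

d_min ≈ 0.10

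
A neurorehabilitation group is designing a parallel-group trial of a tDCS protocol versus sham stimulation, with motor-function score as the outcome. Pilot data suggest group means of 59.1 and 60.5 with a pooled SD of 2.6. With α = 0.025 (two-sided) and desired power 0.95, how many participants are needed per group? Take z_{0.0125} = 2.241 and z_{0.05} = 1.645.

n = 105 per group

Cohen's d = |M₁ − M₂| / SD_pooled = |59.1 − 60.5| / 2.6 = 1.4 / 2.6 = 0.538.
For two independent groups with equal n: n = 2·((z_{α/2} + z_β) / d)².
z_{α/2} + z_β = 2.241 + 1.645 = 3.886.
n = 2 × (3.886 / 0.538)² = 2 × 7.223² = 2 × 52.17 = 104.3.
Round up to the next whole participant.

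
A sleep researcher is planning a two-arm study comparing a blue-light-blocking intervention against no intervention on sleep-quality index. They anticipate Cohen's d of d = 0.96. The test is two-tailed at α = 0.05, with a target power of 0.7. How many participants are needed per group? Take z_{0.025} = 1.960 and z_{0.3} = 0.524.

For two independent groups with equal n: n = 2·((z_{α/2} + z_β) / d)².
z_{α/2} + z_β = 1.960 + 0.524 = 2.484.
n = 2 × (2.484 / 0.96)² = 2 × 2.587² = 2 × 6.70 = 13.4.
Round up to the next whole participant.

n = 14 per group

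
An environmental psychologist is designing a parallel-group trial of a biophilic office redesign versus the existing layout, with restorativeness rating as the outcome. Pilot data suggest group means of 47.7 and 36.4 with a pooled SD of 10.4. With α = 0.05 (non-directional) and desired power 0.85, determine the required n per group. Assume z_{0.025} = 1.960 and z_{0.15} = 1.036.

Cohen's d = |M₁ − M₂| / SD_pooled = |47.7 − 36.4| / 10.4 = 11.3 / 10.4 = 1.087.
For two independent groups with equal n: n = 2·((z_{α/2} + z_β) / d)².
z_{α/2} + z_β = 1.960 + 1.036 = 2.996.
n = 2 × (2.996 / 1.087)² = 2 × 2.756² = 2 × 7.60 = 15.2.
Round up to the next whole participant.

n = 16 per group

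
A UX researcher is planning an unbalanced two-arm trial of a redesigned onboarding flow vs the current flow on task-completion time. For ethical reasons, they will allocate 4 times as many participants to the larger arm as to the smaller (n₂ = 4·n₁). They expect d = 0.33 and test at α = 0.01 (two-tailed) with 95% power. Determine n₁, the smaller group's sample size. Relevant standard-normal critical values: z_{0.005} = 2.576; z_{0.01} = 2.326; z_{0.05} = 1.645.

n₁ = 205

With allocation ratio k = n₂/n₁ = 4, Var(x̄₁−x̄₂) = σ²(1/n₁ + 1/(k·n₁)) = σ²·(k+1)/(k·n₁).
So n₁ = (1 + 1/k)·((z_{α/2} + z_β)/d)² = 1.250 × (4.221/0.33)².
n₁ = 1.250 × 163.61 = 204.5.
Round up: n₁ = 205, giving n₂ = 4 × 205 = 820.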